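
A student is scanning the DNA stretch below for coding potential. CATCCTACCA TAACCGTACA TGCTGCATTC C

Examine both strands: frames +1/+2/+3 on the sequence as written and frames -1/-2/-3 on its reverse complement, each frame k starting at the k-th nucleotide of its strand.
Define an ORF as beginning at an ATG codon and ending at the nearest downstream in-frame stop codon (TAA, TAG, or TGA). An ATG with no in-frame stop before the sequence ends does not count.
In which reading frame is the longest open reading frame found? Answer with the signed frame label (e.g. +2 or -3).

Reverse complement (5'→3'): GGAATGCAGCATGTACGGTTATGGTAGGATG
Frame +1: CAT CCT ACC ATA ACC GTA CAT GCT GCA TTC — no ATG→stop ORF.
Frame +2: ATC CTA CCA TAA CCG TAC ATG CTG CAT TCC — no ATG→stop ORF.
Frame +3: TCC TAC CAT AAC CGT ACA TGC TGC ATT — no ATG→stop ORF.
Frame -1: GGA ATG CAG CAT GTA CGG TTA TGG TAG GAT — ATG at 4, stop TAG at 25 → 24 nt.
Frame -2: GAA TGC AGC ATG TAC GGT TAT GGT AGG ATG — no ATG→stop ORF.
Frame -3: AAT GCA GCA TGT ACG GTT ATG GTA GGA — no ATG→stop ORF.
Longest ORF is 24 nt in frame -1 (positions 4–27).

-1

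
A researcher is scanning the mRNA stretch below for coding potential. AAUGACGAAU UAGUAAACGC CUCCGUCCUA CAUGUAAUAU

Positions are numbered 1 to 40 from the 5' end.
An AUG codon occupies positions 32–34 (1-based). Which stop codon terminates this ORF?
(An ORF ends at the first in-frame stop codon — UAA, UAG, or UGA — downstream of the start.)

UAA

Codons from position 32: AUG (32–34), UAA (35–37).
The first in-frame stop codon is UAA.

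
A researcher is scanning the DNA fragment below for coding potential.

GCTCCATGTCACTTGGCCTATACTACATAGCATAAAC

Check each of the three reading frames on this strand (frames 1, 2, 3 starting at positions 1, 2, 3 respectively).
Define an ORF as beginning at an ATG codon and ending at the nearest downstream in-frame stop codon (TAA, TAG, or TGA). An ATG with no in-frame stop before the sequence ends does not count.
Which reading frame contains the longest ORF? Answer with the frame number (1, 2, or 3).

3

Frame 1: GCT CCA TGT CAC TTG GCC TAT ACT ACA TAG CAT AAA — no ATG→stop ORF.
Frame 2: CTC CAT GTC ACT TGG CCT ATA CTA CAT AGC ATA AAC — no ATG→stop ORF.
Frame 3: TCC ATG TCA CTT GGC CTA TAC TAC ATA GCA TAA — ATG at 6, stop TAA at 33 → 30 nt.
Longest ORF is 30 nt in frame 3 (positions 6–35).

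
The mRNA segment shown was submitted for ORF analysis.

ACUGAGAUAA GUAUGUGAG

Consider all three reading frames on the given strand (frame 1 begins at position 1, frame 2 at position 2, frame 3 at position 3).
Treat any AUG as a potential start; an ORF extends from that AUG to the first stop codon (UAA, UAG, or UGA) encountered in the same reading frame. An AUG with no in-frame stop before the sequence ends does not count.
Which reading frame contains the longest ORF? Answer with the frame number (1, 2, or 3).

Frame 1: ACU GAG AUA AGU AUG UGA — AUG at 13, stop UGA at 16 → 6 nt.
Frame 2: CUG AGA UAA GUA UGU GAG — no AUG→stop ORF.
Frame 3: UGA GAU AAG UAU GUG — no AUG→stop ORF.
Longest ORF is 6 nt in frame 1 (positions 13–18).

1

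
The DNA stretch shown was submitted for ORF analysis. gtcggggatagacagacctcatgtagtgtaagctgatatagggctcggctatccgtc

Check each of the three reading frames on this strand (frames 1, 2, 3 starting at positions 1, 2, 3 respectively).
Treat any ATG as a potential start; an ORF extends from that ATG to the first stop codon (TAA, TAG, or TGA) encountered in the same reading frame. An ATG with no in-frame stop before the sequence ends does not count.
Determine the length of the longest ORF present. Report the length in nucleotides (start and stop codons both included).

6

Frame 1: GTC GGG GAT AGA CAG ACC TCA TGT AGT GTA AGC TGA TAT AGG GCT CGG CTA TCC GTC — no ATG→stop ORF.
Frame 2: TCG GGG ATA GAC AGA CCT CAT GTA GTG TAA GCT GAT ATA GGG CTC GGC TAT CCG — no ATG→stop ORF.
Frame 3: CGG GGA TAG ACA GAC CTC ATG TAG TGT AAG CTG ATA TAG GGC TCG GCT ATC CGT — ATG at 21, stop TAG at 24 → 6 nt.
Longest: frame 3, positions 21–26, 6 nt = 2 codons = 1 aa. → 6 nucleotides.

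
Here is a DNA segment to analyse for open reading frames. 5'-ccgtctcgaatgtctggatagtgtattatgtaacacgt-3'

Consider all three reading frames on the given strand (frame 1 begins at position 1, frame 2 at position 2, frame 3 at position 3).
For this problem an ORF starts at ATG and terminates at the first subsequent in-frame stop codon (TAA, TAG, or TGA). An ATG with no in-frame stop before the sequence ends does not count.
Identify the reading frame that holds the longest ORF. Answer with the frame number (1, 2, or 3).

1

Frame 1: CCG TCT CGA ATG TCT GGA TAG TGT ATT ATG TAA CAC — ATG at 10, stop TAG at 19 → 12 nt; ATG at 28, stop TAA at 31 → 6 nt.
Frame 2: CGT CTC GAA TGT CTG GAT AGT GTA TTA TGT AAC ACG — no ATG→stop ORF.
Frame 3: GTC TCG AAT GTC TGG ATA GTG TAT TAT GTA ACA CGT — no ATG→stop ORF.
Longest ORF is 12 nt in frame 1 (positions 10–21).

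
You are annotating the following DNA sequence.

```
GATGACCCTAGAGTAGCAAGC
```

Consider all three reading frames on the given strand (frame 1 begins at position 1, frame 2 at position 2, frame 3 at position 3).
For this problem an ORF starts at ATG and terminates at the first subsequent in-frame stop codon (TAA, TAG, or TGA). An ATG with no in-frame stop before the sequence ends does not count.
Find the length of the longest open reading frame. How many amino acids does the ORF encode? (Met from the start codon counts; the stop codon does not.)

Frame 1: GAT GAC CCT AGA GTA GCA AGC — no ATG→stop ORF.
Frame 2: ATG ACC CTA GAG TAG CAA — ATG at 2, stop TAG at 14 → 15 nt.
Frame 3: TGA CCC TAG AGT AGC AAG — no ATG→stop ORF.
Longest: frame 2, positions 2–16, 15 nt = 5 codons = 4 aa. → 4 amino acids.

4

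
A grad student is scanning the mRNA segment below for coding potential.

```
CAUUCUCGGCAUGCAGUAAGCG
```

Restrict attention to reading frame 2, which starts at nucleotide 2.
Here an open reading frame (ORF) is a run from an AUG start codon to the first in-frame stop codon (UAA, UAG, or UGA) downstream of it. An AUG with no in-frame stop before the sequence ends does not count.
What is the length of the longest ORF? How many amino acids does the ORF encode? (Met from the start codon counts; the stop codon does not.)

Frame 2: AUU CUC GGC AUG CAG UAA GCG — AUG at 11, stop UAA at 17 → 9 nt.
Longest: frame 2, positions 11–19, 9 nt = 3 codons = 2 aa. → 2 amino acids.

2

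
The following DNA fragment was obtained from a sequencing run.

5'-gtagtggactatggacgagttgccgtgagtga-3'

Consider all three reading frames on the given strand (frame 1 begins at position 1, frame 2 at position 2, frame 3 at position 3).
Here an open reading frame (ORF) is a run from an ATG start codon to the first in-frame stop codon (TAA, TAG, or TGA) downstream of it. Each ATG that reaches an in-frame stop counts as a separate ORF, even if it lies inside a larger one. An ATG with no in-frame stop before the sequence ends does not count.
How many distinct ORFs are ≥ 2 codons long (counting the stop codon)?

Frame 1: GTA GTG GAC TAT GGA CGA GTT GCC GTG AGT — no ATG→stop ORF.
Frame 2: TAG TGG ACT ATG GAC GAG TTG CCG TGA GTG — ATG at 11, stop TGA at 26 → 18 nt.
Frame 3: AGT GGA CTA TGG ACG AGT TGC CGT GAG TGA — no ATG→stop ORF.
ORFs ≥ 2 codons: frame 2 11–28 (6 codons). Count = 1.

1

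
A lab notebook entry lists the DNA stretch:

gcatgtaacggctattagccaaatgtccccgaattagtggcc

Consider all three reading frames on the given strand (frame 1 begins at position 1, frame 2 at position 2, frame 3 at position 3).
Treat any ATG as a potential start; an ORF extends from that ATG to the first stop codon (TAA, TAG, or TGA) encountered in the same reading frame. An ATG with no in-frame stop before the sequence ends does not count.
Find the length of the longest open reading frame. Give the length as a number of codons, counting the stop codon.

5

Frame 1: GCA TGT AAC GGC TAT TAG CCA AAT GTC CCC GAA TTA GTG GCC — no ATG→stop ORF.
Frame 2: CAT GTA ACG GCT ATT AGC CAA ATG TCC CCG AAT TAG TGG — ATG at 23, stop TAG at 35 → 15 nt.
Frame 3: ATG TAA CGG CTA TTA GCC AAA TGT CCC CGA ATT AGT GGC — ATG at 3, stop TAA at 6 → 6 nt.
Longest: frame 2, positions 23–37, 15 nt = 5 codons = 4 aa. → 5 codons.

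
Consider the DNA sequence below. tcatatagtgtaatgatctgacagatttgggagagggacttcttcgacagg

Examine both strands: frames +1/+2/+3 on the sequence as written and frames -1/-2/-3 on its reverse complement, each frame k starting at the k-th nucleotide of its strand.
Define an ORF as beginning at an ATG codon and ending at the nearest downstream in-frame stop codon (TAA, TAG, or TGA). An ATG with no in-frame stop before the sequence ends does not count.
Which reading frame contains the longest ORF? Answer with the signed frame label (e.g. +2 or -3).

Reverse complement (5'→3'): CCTGTCGAAGAAGTCCCTCTCCCAAATCTGTCAGATCATTACACTATATGA
Frame +1: TCA TAT AGT GTA ATG ATC TGA CAG ATT TGG GAG AGG GAC TTC TTC GAC AGG — ATG at 13, stop TGA at 19 → 9 nt.
Frame +2: CAT ATA GTG TAA TGA TCT GAC AGA TTT GGG AGA GGG ACT TCT TCG ACA — no ATG→stop ORF.
Frame +3: ATA TAG TGT AAT GAT CTG ACA GAT TTG GGA GAG GGA CTT CTT CGA CAG — no ATG→stop ORF.
Frame -1: CCT GTC GAA GAA GTC CCT CTC CCA AAT CTG TCA GAT CAT TAC ACT ATA TGA — no ATG→stop ORF.
Frame -2: CTG TCG AAG AAG TCC CTC TCC CAA ATC TGT CAG ATC ATT ACA CTA TAT — no ATG→stop ORF.
Frame -3: TGT CGA AGA AGT CCC TCT CCC AAA TCT GTC AGA TCA TTA CAC TAT ATG — no ATG→stop ORF.
Longest ORF is 9 nt in frame +1 (positions 13–21).

+1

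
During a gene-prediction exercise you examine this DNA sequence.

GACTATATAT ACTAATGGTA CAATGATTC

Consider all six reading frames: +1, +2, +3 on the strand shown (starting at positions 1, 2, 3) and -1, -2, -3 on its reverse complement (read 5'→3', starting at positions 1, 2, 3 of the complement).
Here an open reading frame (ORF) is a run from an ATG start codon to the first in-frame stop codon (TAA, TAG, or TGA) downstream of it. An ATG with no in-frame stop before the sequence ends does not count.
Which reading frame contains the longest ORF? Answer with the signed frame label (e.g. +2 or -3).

Reverse complement (5'→3'): GAATCATTGTACCATTAGTATATATAGTC
Frame +1: GAC TAT ATA TAC TAA TGG TAC AAT GAT — no ATG→stop ORF.
Frame +2: ACT ATA TAT ACT AAT GGT ACA ATG ATT — no ATG→stop ORF.
Frame +3: CTA TAT ATA CTA ATG GTA CAA TGA TTC — ATG at 15, stop TGA at 24 → 12 nt.
Frame -1: GAA TCA TTG TAC CAT TAG TAT ATA TAG — no ATG→stop ORF.
Frame -2: AAT CAT TGT ACC ATT AGT ATA TAT AGT — no ATG→stop ORF.
Frame -3: ATC ATT GTA CCA TTA GTA TAT ATA GTC — no ATG→stop ORF.
Longest ORF is 12 nt in frame +3 (positions 15–26).

+3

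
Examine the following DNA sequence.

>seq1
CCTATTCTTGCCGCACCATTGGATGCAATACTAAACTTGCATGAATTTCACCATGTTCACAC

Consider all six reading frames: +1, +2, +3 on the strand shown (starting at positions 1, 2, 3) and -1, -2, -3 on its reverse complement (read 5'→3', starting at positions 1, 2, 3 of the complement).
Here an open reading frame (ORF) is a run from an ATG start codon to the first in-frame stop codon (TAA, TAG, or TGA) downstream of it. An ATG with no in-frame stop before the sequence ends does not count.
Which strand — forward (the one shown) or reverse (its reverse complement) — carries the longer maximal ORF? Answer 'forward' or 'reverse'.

Reverse complement (5'→3'): GTGTGAACATGGTGAAATTCATGCAAGTTTAGTATTGCATCCAATGGTGCGGCAAGAATAGG
Frame +1: CCT ATT CTT GCC GCA CCA TTG GAT GCA ATA CTA AAC TTG CAT GAA TTT CAC CAT GTT CAC — no ATG→stop ORF.
Frame +2: CTA TTC TTG CCG CAC CAT TGG ATG CAA TAC TAA ACT TGC ATG AAT TTC ACC ATG TTC ACA — ATG at 23, stop TAA at 32 → 12 nt.
Frame +3: TAT TCT TGC CGC ACC ATT GGA TGC AAT ACT AAA CTT GCA TGA ATT TCA CCA TGT TCA CAC — no ATG→stop ORF.
Frame -1: GTG TGA ACA TGG TGA AAT TCA TGC AAG TTT AGT ATT GCA TCC AAT GGT GCG GCA AGA ATA — no ATG→stop ORF.
Frame -2: TGT GAA CAT GGT GAA ATT CAT GCA AGT TTA GTA TTG CAT CCA ATG GTG CGG CAA GAA TAG — ATG at 44, stop TAG at 59 → 18 nt.
Frame -3: GTG AAC ATG GTG AAA TTC ATG CAA GTT TAG TAT TGC ATC CAA TGG TGC GGC AAG AAT AGG — ATG at 9, stop TAG at 30 → 24 nt; ATG at 21, stop TAG at 30 → 12 nt.
Forward-strand max 12 nt; reverse-strand max 24 nt. The reverse strand has the longer ORF.

reverse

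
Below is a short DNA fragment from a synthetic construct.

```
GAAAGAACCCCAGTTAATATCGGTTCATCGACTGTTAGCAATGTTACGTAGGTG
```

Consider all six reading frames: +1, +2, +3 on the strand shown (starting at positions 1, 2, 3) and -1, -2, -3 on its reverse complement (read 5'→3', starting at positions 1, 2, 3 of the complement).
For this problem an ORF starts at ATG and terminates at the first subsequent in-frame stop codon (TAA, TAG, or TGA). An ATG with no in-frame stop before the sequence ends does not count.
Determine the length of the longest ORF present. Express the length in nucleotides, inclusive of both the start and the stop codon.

15

Reverse complement (5'→3'): CACCTACGTAACATTGCTAACAGTCGATGAACCGATATTAACTGGGGTTCTTTC
Frame +1: GAA AGA ACC CCA GTT AAT ATC GGT TCA TCG ACT GTT AGC AAT GTT ACG TAG GTG — no ATG→stop ORF.
Frame +2: AAA GAA CCC CAG TTA ATA TCG GTT CAT CGA CTG TTA GCA ATG TTA CGT AGG — no ATG→stop ORF.
Frame +3: AAG AAC CCC AGT TAA TAT CGG TTC ATC GAC TGT TAG CAA TGT TAC GTA GGT — no ATG→stop ORF.
Frame -1: CAC CTA CGT AAC ATT GCT AAC AGT CGA TGA ACC GAT ATT AAC TGG GGT TCT TTC — no ATG→stop ORF.
Frame -2: ACC TAC GTA ACA TTG CTA ACA GTC GAT GAA CCG ATA TTA ACT GGG GTT CTT — no ATG→stop ORF.
Frame -3: CCT ACG TAA CAT TGC TAA CAG TCG ATG AAC CGA TAT TAA CTG GGG TTC TTT — ATG at 27, stop TAA at 39 → 15 nt.
Longest: frame -3, positions 27–41, 15 nt = 5 codons = 4 aa. → 15 nucleotides.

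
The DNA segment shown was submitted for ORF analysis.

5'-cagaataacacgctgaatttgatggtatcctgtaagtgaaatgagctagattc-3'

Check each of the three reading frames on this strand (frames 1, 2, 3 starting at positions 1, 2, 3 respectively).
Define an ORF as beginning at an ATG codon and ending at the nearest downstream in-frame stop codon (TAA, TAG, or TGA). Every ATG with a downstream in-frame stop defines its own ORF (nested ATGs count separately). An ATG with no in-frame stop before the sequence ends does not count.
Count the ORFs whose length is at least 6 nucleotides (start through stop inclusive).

2

Frame 1: CAG AAT AAC ACG CTG AAT TTG ATG GTA TCC TGT AAG TGA AAT GAG CTA GAT — ATG at 22, stop TGA at 37 → 18 nt.
Frame 2: AGA ATA ACA CGC TGA ATT TGA TGG TAT CCT GTA AGT GAA ATG AGC TAG ATT — ATG at 41, stop TAG at 47 → 9 nt.
Frame 3: GAA TAA CAC GCT GAA TTT GAT GGT ATC CTG TAA GTG AAA TGA GCT AGA TTC — no ATG→stop ORF.
ORFs ≥ 6 nucleotides: frame 1 22–39 (18 nucleotides), frame 2 41–49 (9 nucleotides). Count = 2.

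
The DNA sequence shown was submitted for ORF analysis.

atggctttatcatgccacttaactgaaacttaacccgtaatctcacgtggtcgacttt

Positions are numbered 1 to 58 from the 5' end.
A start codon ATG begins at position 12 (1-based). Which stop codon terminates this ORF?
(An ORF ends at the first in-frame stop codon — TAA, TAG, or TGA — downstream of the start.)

Codons from position 12: ATG (12–14), CCA (15–17), CTT (18–20), AAC (21–23), TGA (24–26).
The first in-frame stop codon is TGA.

TGA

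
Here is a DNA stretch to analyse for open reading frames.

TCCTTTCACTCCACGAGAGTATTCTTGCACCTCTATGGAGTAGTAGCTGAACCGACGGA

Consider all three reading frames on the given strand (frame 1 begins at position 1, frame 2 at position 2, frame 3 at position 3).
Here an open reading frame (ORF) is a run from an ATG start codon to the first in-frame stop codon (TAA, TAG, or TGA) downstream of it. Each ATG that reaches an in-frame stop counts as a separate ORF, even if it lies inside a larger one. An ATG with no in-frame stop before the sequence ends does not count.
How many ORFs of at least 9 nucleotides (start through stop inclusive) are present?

Frame 1: TCC TTT CAC TCC ACG AGA GTA TTC TTG CAC CTC TAT GGA GTA GTA GCT GAA CCG ACG — no ATG→stop ORF.
Frame 2: CCT TTC ACT CCA CGA GAG TAT TCT TGC ACC TCT ATG GAG TAG TAG CTG AAC CGA CGG — ATG at 35, stop TAG at 41 → 9 nt.
Frame 3: CTT TCA CTC CAC GAG AGT ATT CTT GCA CCT CTA TGG AGT AGT AGC TGA ACC GAC GGA — no ATG→stop ORF.
ORFs ≥ 9 nucleotides: frame 2 35–43 (9 nucleotides). Count = 1.

1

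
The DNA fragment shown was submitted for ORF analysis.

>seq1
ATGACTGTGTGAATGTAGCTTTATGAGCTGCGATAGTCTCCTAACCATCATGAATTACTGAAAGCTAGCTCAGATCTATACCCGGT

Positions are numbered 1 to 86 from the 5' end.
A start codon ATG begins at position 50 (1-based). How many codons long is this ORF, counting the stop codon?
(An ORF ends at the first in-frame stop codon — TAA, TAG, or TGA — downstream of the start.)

4

Codons from position 50: ATG (50–52), AAT (53–55), TAC (56–58), TGA (59–61).
TGA is the first in-frame stop; that's 4 codons including the stop.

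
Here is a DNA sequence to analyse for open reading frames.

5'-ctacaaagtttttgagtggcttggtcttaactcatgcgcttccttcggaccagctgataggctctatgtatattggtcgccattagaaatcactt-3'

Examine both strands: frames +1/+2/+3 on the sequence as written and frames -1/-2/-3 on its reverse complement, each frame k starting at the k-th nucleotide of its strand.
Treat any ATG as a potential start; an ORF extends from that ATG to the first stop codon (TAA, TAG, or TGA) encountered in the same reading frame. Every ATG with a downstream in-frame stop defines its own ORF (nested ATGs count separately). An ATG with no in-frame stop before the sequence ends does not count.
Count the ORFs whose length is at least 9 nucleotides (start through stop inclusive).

Reverse complement (5'→3'): AAGTGATTTCTAATGGCGACCAATATACATAGAGCCTATCAGCTGGTCCGAAGGAAGCGCATGAGTTAAGACCAAGCCACTCAAAAACTTTGTAG
Frame +1: CTA CAA AGT TTT TGA GTG GCT TGG TCT TAA CTC ATG CGC TTC CTT CGG ACC AGC TGA TAG GCT CTA TGT ATA TTG GTC GCC ATT AGA AAT CAC — ATG at 34, stop TGA at 55 → 24 nt.
Frame +2: TAC AAA GTT TTT GAG TGG CTT GGT CTT AAC TCA TGC GCT TCC TTC GGA CCA GCT GAT AGG CTC TAT GTA TAT TGG TCG CCA TTA GAA ATC ACT — no ATG→stop ORF.
Frame +3: ACA AAG TTT TTG AGT GGC TTG GTC TTA ACT CAT GCG CTT CCT TCG GAC CAG CTG ATA GGC TCT ATG TAT ATT GGT CGC CAT TAG AAA TCA CTT — ATG at 66, stop TAG at 84 → 21 nt.
Frame -1: AAG TGA TTT CTA ATG GCG ACC AAT ATA CAT AGA GCC TAT CAG CTG GTC CGA AGG AAG CGC ATG AGT TAA GAC CAA GCC ACT CAA AAA CTT TGT — ATG at 13, stop TAA at 67 → 57 nt; ATG at 61, stop TAA at 67 → 9 nt.
Frame -2: AGT GAT TTC TAA TGG CGA CCA ATA TAC ATA GAG CCT ATC AGC TGG TCC GAA GGA AGC GCA TGA GTT AAG ACC AAG CCA CTC AAA AAC TTT GTA — no ATG→stop ORF.
Frame -3: GTG ATT TCT AAT GGC GAC CAA TAT ACA TAG AGC CTA TCA GCT GGT CCG AAG GAA GCG CAT GAG TTA AGA CCA AGC CAC TCA AAA ACT TTG TAG — no ATG→stop ORF.
ORFs ≥ 9 nucleotides: frame +1 34–57 (24 nucleotides), frame +3 66–86 (21 nucleotides), frame -1 13–69 (57 nucleotides), frame -1 61–69 (9 nucleotides). Count = 4.

4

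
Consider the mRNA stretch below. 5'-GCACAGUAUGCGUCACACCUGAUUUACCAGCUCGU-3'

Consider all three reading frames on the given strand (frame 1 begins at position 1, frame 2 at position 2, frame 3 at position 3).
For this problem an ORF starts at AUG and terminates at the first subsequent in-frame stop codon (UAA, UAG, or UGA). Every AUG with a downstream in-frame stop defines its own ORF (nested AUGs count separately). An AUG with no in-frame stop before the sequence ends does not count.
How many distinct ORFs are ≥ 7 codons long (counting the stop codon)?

0

Frame 1: GCA CAG UAU GCG UCA CAC CUG AUU UAC CAG CUC — no AUG→stop ORF.
Frame 2: CAC AGU AUG CGU CAC ACC UGA UUU ACC AGC UCG — AUG at 8, stop UGA at 20 → 15 nt.
Frame 3: ACA GUA UGC GUC ACA CCU GAU UUA CCA GCU CGU — no AUG→stop ORF.
No ORF reaches 7 codons. Count = 0.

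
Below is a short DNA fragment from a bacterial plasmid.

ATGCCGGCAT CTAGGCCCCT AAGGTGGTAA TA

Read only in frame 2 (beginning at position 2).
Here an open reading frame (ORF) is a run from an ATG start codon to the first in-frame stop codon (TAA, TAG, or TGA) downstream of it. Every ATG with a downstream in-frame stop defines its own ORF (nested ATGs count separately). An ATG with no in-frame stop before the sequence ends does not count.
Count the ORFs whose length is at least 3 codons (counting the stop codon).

0

Frame 2: TGC CGG CAT CTA GGC CCC TAA GGT GGT AAT — no ATG→stop ORF.
No ORF reaches 3 codons. Count = 0.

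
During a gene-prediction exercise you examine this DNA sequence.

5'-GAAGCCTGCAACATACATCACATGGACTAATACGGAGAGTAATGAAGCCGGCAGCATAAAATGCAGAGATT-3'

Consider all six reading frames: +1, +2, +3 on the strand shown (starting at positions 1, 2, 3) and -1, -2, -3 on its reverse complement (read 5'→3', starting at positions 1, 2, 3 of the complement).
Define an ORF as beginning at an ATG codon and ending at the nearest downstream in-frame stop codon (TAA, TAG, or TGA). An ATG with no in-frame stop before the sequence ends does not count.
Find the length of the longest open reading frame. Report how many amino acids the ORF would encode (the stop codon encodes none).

Reverse complement (5'→3'): AATCTCTGCATTTTATGCTGCCGGCTTCATTACTCTCCGTATTAGTCCATGTGATGTATGTTGCAGGCTTC
Frame +1: GAA GCC TGC AAC ATA CAT CAC ATG GAC TAA TAC GGA GAG TAA TGA AGC CGG CAG CAT AAA ATG CAG AGA — ATG at 22, stop TAA at 28 → 9 nt.
Frame +2: AAG CCT GCA ACA TAC ATC ACA TGG ACT AAT ACG GAG AGT AAT GAA GCC GGC AGC ATA AAA TGC AGA GAT — no ATG→stop ORF.
Frame +3: AGC CTG CAA CAT ACA TCA CAT GGA CTA ATA CGG AGA GTA ATG AAG CCG GCA GCA TAA AAT GCA GAG ATT — ATG at 42, stop TAA at 57 → 18 nt.
Frame -1: AAT CTC TGC ATT TTA TGC TGC CGG CTT CAT TAC TCT CCG TAT TAG TCC ATG TGA TGT ATG TTG CAG GCT — ATG at 49, stop TGA at 52 → 6 nt.
Frame -2: ATC TCT GCA TTT TAT GCT GCC GGC TTC ATT ACT CTC CGT ATT AGT CCA TGT GAT GTA TGT TGC AGG CTT — no ATG→stop ORF.
Frame -3: TCT CTG CAT TTT ATG CTG CCG GCT TCA TTA CTC TCC GTA TTA GTC CAT GTG ATG TAT GTT GCA GGC TTC — no ATG→stop ORF.
Longest: frame +3, positions 42–59, 18 nt = 6 codons = 5 aa. → 5 amino acids.

5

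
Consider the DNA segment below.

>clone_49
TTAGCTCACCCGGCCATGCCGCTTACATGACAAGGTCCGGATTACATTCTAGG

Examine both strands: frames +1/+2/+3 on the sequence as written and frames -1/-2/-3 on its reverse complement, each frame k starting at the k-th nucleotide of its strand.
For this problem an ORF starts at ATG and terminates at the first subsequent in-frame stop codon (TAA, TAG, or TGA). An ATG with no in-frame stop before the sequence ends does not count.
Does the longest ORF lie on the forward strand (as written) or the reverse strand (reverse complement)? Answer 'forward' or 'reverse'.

forward

Reverse complement (5'→3'): CCTAGAATGTAATCCGGACCTTGTCATGTAAGCGGCATGGCCGGGTGAGCTAA
Frame +1: TTA GCT CAC CCG GCC ATG CCG CTT ACA TGA CAA GGT CCG GAT TAC ATT CTA — ATG at 16, stop TGA at 28 → 15 nt.
Frame +2: TAG CTC ACC CGG CCA TGC CGC TTA CAT GAC AAG GTC CGG ATT ACA TTC TAG — no ATG→stop ORF.
Frame +3: AGC TCA CCC GGC CAT GCC GCT TAC ATG ACA AGG TCC GGA TTA CAT TCT AGG — no ATG→stop ORF.
Frame -1: CCT AGA ATG TAA TCC GGA CCT TGT CAT GTA AGC GGC ATG GCC GGG TGA GCT — ATG at 7, stop TAA at 10 → 6 nt; ATG at 37, stop TGA at 46 → 12 nt.
Frame -2: CTA GAA TGT AAT CCG GAC CTT GTC ATG TAA GCG GCA TGG CCG GGT GAG CTA — ATG at 26, stop TAA at 29 → 6 nt.
Frame -3: TAG AAT GTA ATC CGG ACC TTG TCA TGT AAG CGG CAT GGC CGG GTG AGC TAA — no ATG→stop ORF.
Forward-strand max 15 nt; reverse-strand max 12 nt. The forward strand has the longer ORF.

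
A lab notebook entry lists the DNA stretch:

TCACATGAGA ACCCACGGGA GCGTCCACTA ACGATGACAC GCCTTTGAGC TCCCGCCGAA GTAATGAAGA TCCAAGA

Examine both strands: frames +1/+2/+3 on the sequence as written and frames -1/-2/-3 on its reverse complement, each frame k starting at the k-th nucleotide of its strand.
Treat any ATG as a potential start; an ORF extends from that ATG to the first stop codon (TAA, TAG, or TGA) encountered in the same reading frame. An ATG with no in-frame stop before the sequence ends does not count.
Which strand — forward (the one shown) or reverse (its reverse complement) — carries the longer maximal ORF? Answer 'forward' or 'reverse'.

forward

Reverse complement (5'→3'): TCTTGGATCTTCATTACTTCGGCGGGAGCTCAAAGGCGTGTCATCGTTAGTGGACGCTCCCGTGGGTTCTCATGTGA
Frame +1: TCA CAT GAG AAC CCA CGG GAG CGT CCA CTA ACG ATG ACA CGC CTT TGA GCT CCC GCC GAA GTA ATG AAG ATC CAA — ATG at 34, stop TGA at 46 → 15 nt.
Frame +2: CAC ATG AGA ACC CAC GGG AGC GTC CAC TAA CGA TGA CAC GCC TTT GAG CTC CCG CCG AAG TAA TGA AGA TCC AAG — ATG at 5, stop TAA at 29 → 27 nt.
Frame +3: ACA TGA GAA CCC ACG GGA GCG TCC ACT AAC GAT GAC ACG CCT TTG AGC TCC CGC CGA AGT AAT GAA GAT CCA AGA — no ATG→stop ORF.
Frame -1: TCT TGG ATC TTC ATT ACT TCG GCG GGA GCT CAA AGG CGT GTC ATC GTT AGT GGA CGC TCC CGT GGG TTC TCA TGT — no ATG→stop ORF.
Frame -2: CTT GGA TCT TCA TTA CTT CGG CGG GAG CTC AAA GGC GTG TCA TCG TTA GTG GAC GCT CCC GTG GGT TCT CAT GTG — no ATG→stop ORF.
Frame -3: TTG GAT CTT CAT TAC TTC GGC GGG AGC TCA AAG GCG TGT CAT CGT TAG TGG ACG CTC CCG TGG GTT CTC ATG TGA — ATG at 72, stop TGA at 75 → 6 nt.
Forward-strand max 27 nt; reverse-strand max 6 nt. The forward strand has the longer ORF.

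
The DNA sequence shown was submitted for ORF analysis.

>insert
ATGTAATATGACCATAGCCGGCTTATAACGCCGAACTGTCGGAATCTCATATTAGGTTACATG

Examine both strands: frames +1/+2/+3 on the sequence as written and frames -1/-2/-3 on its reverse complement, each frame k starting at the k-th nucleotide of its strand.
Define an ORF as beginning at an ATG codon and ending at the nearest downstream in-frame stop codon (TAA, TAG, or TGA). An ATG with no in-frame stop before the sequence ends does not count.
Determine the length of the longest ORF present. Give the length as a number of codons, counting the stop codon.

Reverse complement (5'→3'): CATGTAACCTAATATGAGATTCCGACAGTTCGGCGTTATAAGCCGGCTATGGTCATATTACAT
Frame +1: ATG TAA TAT GAC CAT AGC CGG CTT ATA ACG CCG AAC TGT CGG AAT CTC ATA TTA GGT TAC ATG — ATG at 1, stop TAA at 4 → 6 nt.
Frame +2: TGT AAT ATG ACC ATA GCC GGC TTA TAA CGC CGA ACT GTC GGA ATC TCA TAT TAG GTT ACA — ATG at 8, stop TAA at 26 → 21 nt.
Frame +3: GTA ATA TGA CCA TAG CCG GCT TAT AAC GCC GAA CTG TCG GAA TCT CAT ATT AGG TTA CAT — no ATG→stop ORF.
Frame -1: CAT GTA ACC TAA TAT GAG ATT CCG ACA GTT CGG CGT TAT AAG CCG GCT ATG GTC ATA TTA CAT — no ATG→stop ORF.
Frame -2: ATG TAA CCT AAT ATG AGA TTC CGA CAG TTC GGC GTT ATA AGC CGG CTA TGG TCA TAT TAC — ATG at 2, stop TAA at 5 → 6 nt.
Frame -3: TGT AAC CTA ATA TGA GAT TCC GAC AGT TCG GCG TTA TAA GCC GGC TAT GGT CAT ATT ACA — no ATG→stop ORF.
Longest: frame +2, positions 8–28, 21 nt = 7 codons = 6 aa. → 7 codons.

7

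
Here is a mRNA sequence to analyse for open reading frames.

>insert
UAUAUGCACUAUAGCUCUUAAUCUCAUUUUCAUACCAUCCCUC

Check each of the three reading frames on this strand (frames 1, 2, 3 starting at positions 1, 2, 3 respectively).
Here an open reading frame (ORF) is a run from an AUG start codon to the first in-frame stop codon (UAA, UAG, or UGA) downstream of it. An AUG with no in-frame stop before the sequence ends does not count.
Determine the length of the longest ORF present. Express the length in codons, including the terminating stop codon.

Frame 1: UAU AUG CAC UAU AGC UCU UAA UCU CAU UUU CAU ACC AUC CCU — AUG at 4, stop UAA at 19 → 18 nt.
Frame 2: AUA UGC ACU AUA GCU CUU AAU CUC AUU UUC AUA CCA UCC CUC — no AUG→stop ORF.
Frame 3: UAU GCA CUA UAG CUC UUA AUC UCA UUU UCA UAC CAU CCC — no AUG→stop ORF.
Longest: frame 1, positions 4–21, 18 nt = 6 codons = 5 aa. → 6 codons.

6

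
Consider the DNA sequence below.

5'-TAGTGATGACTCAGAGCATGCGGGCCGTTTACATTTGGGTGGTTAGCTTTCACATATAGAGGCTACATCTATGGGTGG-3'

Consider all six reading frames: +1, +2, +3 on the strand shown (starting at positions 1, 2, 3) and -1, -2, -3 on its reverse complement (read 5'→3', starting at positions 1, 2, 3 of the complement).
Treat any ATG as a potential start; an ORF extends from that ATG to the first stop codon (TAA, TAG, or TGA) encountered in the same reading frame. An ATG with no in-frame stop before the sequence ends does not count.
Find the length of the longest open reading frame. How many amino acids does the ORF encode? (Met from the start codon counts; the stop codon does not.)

Reverse complement (5'→3'): CCACCCATAGATGTAGCCTCTATATGTGAAAGCTAACCACCCAAATGTAAACGGCCCGCATGCTCTGAGTCATCACTA
Frame +1: TAG TGA TGA CTC AGA GCA TGC GGG CCG TTT ACA TTT GGG TGG TTA GCT TTC ACA TAT AGA GGC TAC ATC TAT GGG TGG — no ATG→stop ORF.
Frame +2: AGT GAT GAC TCA GAG CAT GCG GGC CGT TTA CAT TTG GGT GGT TAG CTT TCA CAT ATA GAG GCT ACA TCT ATG GGT — no ATG→stop ORF.
Frame +3: GTG ATG ACT CAG AGC ATG CGG GCC GTT TAC ATT TGG GTG GTT AGC TTT CAC ATA TAG AGG CTA CAT CTA TGG GTG — ATG at 6, stop TAG at 57 → 54 nt; ATG at 18, stop TAG at 57 → 42 nt.
Frame -1: CCA CCC ATA GAT GTA GCC TCT ATA TGT GAA AGC TAA CCA CCC AAA TGT AAA CGG CCC GCA TGC TCT GAG TCA TCA CTA — no ATG→stop ORF.
Frame -2: CAC CCA TAG ATG TAG CCT CTA TAT GTG AAA GCT AAC CAC CCA AAT GTA AAC GGC CCG CAT GCT CTG AGT CAT CAC — ATG at 11, stop TAG at 14 → 6 nt.
Frame -3: ACC CAT AGA TGT AGC CTC TAT ATG TGA AAG CTA ACC ACC CAA ATG TAA ACG GCC CGC ATG CTC TGA GTC ATC ACT — ATG at 24, stop TGA at 27 → 6 nt; ATG at 45, stop TAA at 48 → 6 nt; ATG at 60, stop TGA at 66 → 9 nt.
Longest: frame +3, positions 6–59, 54 nt = 18 codons = 17 aa. → 17 amino acids.

17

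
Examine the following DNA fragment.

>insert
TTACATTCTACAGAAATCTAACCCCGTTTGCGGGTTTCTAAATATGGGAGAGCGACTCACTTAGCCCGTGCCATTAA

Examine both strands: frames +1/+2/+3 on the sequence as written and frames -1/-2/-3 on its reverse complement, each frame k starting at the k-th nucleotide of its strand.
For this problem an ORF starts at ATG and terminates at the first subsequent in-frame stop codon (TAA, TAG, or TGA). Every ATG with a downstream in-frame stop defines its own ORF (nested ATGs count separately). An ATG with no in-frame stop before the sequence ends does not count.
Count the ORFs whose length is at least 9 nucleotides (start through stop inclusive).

2

Reverse complement (5'→3'): TTAATGGCACGGGCTAAGTGAGTCGCTCTCCCATATTTAGAAACCCGCAAACGGGGTTAGATTTCTGTAGAATGTAA
Frame +1: TTA CAT TCT ACA GAA ATC TAA CCC CGT TTG CGG GTT TCT AAA TAT GGG AGA GCG ACT CAC TTA GCC CGT GCC ATT — no ATG→stop ORF.
Frame +2: TAC ATT CTA CAG AAA TCT AAC CCC GTT TGC GGG TTT CTA AAT ATG GGA GAG CGA CTC ACT TAG CCC GTG CCA TTA — ATG at 44, stop TAG at 62 → 21 nt.
Frame +3: ACA TTC TAC AGA AAT CTA ACC CCG TTT GCG GGT TTC TAA ATA TGG GAG AGC GAC TCA CTT AGC CCG TGC CAT TAA — no ATG→stop ORF.
Frame -1: TTA ATG GCA CGG GCT AAG TGA GTC GCT CTC CCA TAT TTA GAA ACC CGC AAA CGG GGT TAG ATT TCT GTA GAA TGT — ATG at 4, stop TGA at 19 → 18 nt.
Frame -2: TAA TGG CAC GGG CTA AGT GAG TCG CTC TCC CAT ATT TAG AAA CCC GCA AAC GGG GTT AGA TTT CTG TAG AAT GTA — no ATG→stop ORF.
Frame -3: AAT GGC ACG GGC TAA GTG AGT CGC TCT CCC ATA TTT AGA AAC CCG CAA ACG GGG TTA GAT TTC TGT AGA ATG TAA — ATG at 72, stop TAA at 75 → 6 nt.
ORFs ≥ 9 nucleotides: frame +2 44–64 (21 nucleotides), frame -1 4–21 (18 nucleotides). Count = 2.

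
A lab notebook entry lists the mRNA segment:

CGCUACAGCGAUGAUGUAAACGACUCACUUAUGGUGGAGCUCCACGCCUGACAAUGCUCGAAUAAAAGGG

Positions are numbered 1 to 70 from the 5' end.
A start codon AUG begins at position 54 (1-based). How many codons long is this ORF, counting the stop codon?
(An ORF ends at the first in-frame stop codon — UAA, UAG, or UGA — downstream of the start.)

4

Codons from position 54: AUG (54–56), CUC (57–59), GAA (60–62), UAA (63–65).
UAA is the first in-frame stop; that's 4 codons including the stop.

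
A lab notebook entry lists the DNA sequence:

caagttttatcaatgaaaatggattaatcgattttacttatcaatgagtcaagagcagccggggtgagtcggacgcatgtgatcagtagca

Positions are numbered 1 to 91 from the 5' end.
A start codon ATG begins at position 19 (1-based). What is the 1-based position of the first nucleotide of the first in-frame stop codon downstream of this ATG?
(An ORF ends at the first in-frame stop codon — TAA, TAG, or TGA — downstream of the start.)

25

Codons from position 19: ATG (19–21), GAT (22–24), TAA (25–27).
TAA is a stop codon; it begins at position 25.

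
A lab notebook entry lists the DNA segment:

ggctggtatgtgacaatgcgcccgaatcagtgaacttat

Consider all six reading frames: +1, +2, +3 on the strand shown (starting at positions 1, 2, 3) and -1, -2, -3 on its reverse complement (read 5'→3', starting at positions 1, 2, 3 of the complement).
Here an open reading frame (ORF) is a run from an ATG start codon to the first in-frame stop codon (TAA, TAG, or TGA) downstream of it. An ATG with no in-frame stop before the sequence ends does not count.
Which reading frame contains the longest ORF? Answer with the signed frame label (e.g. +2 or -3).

+1

Reverse complement (5'→3'): ATAAGTTCACTGATTCGGGCGCATTGTCACATACCAGCC
Frame +1: GGC TGG TAT GTG ACA ATG CGC CCG AAT CAG TGA ACT TAT — ATG at 16, stop TGA at 31 → 18 nt.
Frame +2: GCT GGT ATG TGA CAA TGC GCC CGA ATC AGT GAA CTT — ATG at 8, stop TGA at 11 → 6 nt.
Frame +3: CTG GTA TGT GAC AAT GCG CCC GAA TCA GTG AAC TTA — no ATG→stop ORF.
Frame -1: ATA AGT TCA CTG ATT CGG GCG CAT TGT CAC ATA CCA GCC — no ATG→stop ORF.
Frame -2: TAA GTT CAC TGA TTC GGG CGC ATT GTC ACA TAC CAG — no ATG→stop ORF.
Frame -3: AAG TTC ACT GAT TCG GGC GCA TTG TCA CAT ACC AGC — no ATG→stop ORF.
Longest ORF is 18 nt in frame +1 (positions 16–33).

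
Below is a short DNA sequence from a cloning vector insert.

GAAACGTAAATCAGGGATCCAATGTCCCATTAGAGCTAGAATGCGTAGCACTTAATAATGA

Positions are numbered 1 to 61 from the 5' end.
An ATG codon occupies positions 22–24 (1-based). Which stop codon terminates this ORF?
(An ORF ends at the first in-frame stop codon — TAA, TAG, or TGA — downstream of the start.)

TAG

Codons from position 22: ATG (22–24), TCC (25–27), CAT (28–30), TAG (31–33).
The first in-frame stop codon is TAG.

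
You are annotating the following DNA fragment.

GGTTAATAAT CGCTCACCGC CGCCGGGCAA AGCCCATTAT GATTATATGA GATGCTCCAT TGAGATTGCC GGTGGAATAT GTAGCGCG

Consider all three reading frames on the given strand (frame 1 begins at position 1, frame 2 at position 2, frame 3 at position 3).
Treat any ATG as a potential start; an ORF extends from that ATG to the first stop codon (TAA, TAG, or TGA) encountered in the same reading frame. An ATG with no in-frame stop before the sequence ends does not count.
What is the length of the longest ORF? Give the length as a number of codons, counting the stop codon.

Frame 1: GGT TAA TAA TCG CTC ACC GCC GCC GGG CAA AGC CCA TTA TGA TTA TAT GAG ATG CTC CAT TGA GAT TGC CGG TGG AAT ATG TAG CGC — ATG at 52, stop TGA at 61 → 12 nt; ATG at 79, stop TAG at 82 → 6 nt.
Frame 2: GTT AAT AAT CGC TCA CCG CCG CCG GGC AAA GCC CAT TAT GAT TAT ATG AGA TGC TCC ATT GAG ATT GCC GGT GGA ATA TGT AGC GCG — no ATG→stop ORF.
Frame 3: TTA ATA ATC GCT CAC CGC CGC CGG GCA AAG CCC ATT ATG ATT ATA TGA GAT GCT CCA TTG AGA TTG CCG GTG GAA TAT GTA GCG — ATG at 39, stop TGA at 48 → 12 nt.
Longest: frame 1, positions 52–63, 12 nt = 4 codons = 3 aa. → 4 codons.

4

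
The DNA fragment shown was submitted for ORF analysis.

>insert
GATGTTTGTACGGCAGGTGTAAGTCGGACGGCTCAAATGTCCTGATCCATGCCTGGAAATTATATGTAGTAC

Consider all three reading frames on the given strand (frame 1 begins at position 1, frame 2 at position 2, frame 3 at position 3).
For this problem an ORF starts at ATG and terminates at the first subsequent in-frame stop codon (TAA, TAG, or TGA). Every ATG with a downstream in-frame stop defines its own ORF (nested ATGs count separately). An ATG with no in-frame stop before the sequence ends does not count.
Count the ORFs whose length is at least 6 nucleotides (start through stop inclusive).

Frame 1: GAT GTT TGT ACG GCA GGT GTA AGT CGG ACG GCT CAA ATG TCC TGA TCC ATG CCT GGA AAT TAT ATG TAG TAC — ATG at 37, stop TGA at 43 → 9 nt; ATG at 49, stop TAG at 67 → 21 nt; ATG at 64, stop TAG at 67 → 6 nt.
Frame 2: ATG TTT GTA CGG CAG GTG TAA GTC GGA CGG CTC AAA TGT CCT GAT CCA TGC CTG GAA ATT ATA TGT AGT — ATG at 2, stop TAA at 20 → 21 nt.
Frame 3: TGT TTG TAC GGC AGG TGT AAG TCG GAC GGC TCA AAT GTC CTG ATC CAT GCC TGG AAA TTA TAT GTA GTA — no ATG→stop ORF.
ORFs ≥ 6 nucleotides: frame 1 37–45 (9 nucleotides), frame 1 49–69 (21 nucleotides), frame 1 64–69 (6 nucleotides), frame 2 2–22 (21 nucleotides). Count = 4.

4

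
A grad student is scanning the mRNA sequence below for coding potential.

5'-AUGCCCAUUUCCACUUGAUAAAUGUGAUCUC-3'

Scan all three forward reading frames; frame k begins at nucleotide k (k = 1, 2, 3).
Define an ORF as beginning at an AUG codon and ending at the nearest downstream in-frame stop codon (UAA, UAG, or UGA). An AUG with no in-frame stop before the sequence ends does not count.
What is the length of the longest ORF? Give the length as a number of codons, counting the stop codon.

Frame 1: AUG CCC AUU UCC ACU UGA UAA AUG UGA UCU — AUG at 1, stop UGA at 16 → 18 nt; AUG at 22, stop UGA at 25 → 6 nt.
Frame 2: UGC CCA UUU CCA CUU GAU AAA UGU GAU CUC — no AUG→stop ORF.
Frame 3: GCC CAU UUC CAC UUG AUA AAU GUG AUC — no AUG→stop ORF.
Longest: frame 1, positions 1–18, 18 nt = 6 codons = 5 aa. → 6 codons.

6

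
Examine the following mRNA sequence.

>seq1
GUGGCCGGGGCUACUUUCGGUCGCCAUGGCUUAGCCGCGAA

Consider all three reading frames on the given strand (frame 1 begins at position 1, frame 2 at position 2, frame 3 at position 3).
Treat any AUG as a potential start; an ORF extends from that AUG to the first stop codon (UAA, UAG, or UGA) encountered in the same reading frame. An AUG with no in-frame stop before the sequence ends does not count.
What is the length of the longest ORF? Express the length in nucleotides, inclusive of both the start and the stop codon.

Frame 1: GUG GCC GGG GCU ACU UUC GGU CGC CAU GGC UUA GCC GCG — no AUG→stop ORF.
Frame 2: UGG CCG GGG CUA CUU UCG GUC GCC AUG GCU UAG CCG CGA — AUG at 26, stop UAG at 32 → 9 nt.
Frame 3: GGC CGG GGC UAC UUU CGG UCG CCA UGG CUU AGC CGC GAA — no AUG→stop ORF.
Longest: frame 2, positions 26–34, 9 nt = 3 codons = 2 aa. → 9 nucleotides.

9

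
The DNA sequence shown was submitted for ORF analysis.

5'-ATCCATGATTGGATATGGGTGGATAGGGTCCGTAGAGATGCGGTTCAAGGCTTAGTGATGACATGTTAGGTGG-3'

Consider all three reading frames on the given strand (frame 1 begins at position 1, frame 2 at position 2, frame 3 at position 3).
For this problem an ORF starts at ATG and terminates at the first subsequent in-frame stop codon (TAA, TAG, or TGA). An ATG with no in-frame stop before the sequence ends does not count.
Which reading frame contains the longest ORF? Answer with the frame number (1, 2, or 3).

2

Frame 1: ATC CAT GAT TGG ATA TGG GTG GAT AGG GTC CGT AGA GAT GCG GTT CAA GGC TTA GTG ATG ACA TGT TAG GTG — ATG at 58, stop TAG at 67 → 12 nt.
Frame 2: TCC ATG ATT GGA TAT GGG TGG ATA GGG TCC GTA GAG ATG CGG TTC AAG GCT TAG TGA TGA CAT GTT AGG TGG — ATG at 5, stop TAG at 53 → 51 nt; ATG at 38, stop TAG at 53 → 18 nt.
Frame 3: CCA TGA TTG GAT ATG GGT GGA TAG GGT CCG TAG AGA TGC GGT TCA AGG CTT AGT GAT GAC ATG TTA GGT — ATG at 15, stop TAG at 24 → 12 nt.
Longest ORF is 51 nt in frame 2 (positions 5–55).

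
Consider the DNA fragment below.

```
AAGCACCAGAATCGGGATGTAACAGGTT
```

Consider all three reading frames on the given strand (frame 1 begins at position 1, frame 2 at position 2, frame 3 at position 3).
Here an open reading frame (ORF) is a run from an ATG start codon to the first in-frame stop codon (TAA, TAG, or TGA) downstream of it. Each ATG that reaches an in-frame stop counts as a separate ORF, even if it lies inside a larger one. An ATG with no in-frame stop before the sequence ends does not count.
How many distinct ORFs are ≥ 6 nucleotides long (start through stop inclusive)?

Frame 1: AAG CAC CAG AAT CGG GAT GTA ACA GGT — no ATG→stop ORF.
Frame 2: AGC ACC AGA ATC GGG ATG TAA CAG GTT — ATG at 17, stop TAA at 20 → 6 nt.
Frame 3: GCA CCA GAA TCG GGA TGT AAC AGG — no ATG→stop ORF.
ORFs ≥ 6 nucleotides: frame 2 17–22 (6 nucleotides). Count = 1.

1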